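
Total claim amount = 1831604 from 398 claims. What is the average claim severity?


severity = total / number
= 1831604 / 398
= 4602.0201


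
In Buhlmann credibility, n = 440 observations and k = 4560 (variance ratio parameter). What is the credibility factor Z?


Z = n / (n + k)
= 440 / (440 + 4560)
= 440 / 5000
= 0.088


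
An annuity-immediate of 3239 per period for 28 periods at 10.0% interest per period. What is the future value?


FV = PMT * ((1+i)^n - 1) / i
= 3239 * ((1.1)^28 - 1) / 0.1
= 3239 * (14.420994 - 1) / 0.1
= 434705.983


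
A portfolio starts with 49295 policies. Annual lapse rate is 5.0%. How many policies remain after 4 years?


remaining = initial * (1 - lapse)^years
= 49295 * (1 - 0.05)^4
= 49295 * 0.814506
= 40151.0856


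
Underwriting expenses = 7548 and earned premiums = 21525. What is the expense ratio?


Expense ratio = expenses / premiums
= 7548 / 21525
= 0.3507


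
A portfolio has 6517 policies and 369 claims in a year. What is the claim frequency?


frequency = claims / policies
= 369 / 6517
= 0.0566


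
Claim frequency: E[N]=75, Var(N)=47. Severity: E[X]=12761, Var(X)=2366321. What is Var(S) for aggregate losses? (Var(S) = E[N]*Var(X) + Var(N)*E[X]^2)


Var(S) = E[N]*Var(X) + Var(N)*E[X]^2
= 75*2366321 + 47*12761^2
= 177474075 + 7653626687
= 7.8311e+09


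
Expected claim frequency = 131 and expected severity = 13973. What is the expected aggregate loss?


E[S] = E[N] * E[X]
= 131 * 13973
= 1.8305e+06


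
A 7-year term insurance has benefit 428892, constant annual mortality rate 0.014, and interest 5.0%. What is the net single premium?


NSP = benefit * sum_{k=0}^{n-1} k_p_x * q * v^(k+1)
With constant q=0.014, v=0.952381
Sum = 0.077899
NSP = 428892 * 0.077899
= 33410.0579


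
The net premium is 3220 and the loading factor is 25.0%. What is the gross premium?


Gross = net * (1 + loading)
= 3220 * (1 + 0.25)
= 3220 * 1.25
= 4025.0


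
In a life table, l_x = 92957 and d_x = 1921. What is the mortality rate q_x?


q_x = d_x / l_x
= 1921 / 92957
= 0.0207


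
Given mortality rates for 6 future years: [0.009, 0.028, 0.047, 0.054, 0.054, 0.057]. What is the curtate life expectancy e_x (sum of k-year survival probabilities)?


e_x = sum_{k=1}^{n} k_p_x
k_p_x values:
  1_p_x = 0.991
  2_p_x = 0.963252
  3_p_x = 0.917979
  4_p_x = 0.868408
  5_p_x = 0.821514
  6_p_x = 0.774688
e_x = 5.3368


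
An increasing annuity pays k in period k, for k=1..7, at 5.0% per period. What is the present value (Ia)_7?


(Ia)_n = sum_{k=1}^{n} k * v^k, v = 1/(1+i)
v = 0.952381
Sum computed term by term:
(Ia)_7 = 22.0185


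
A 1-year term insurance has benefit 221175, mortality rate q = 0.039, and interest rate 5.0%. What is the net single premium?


NSP = benefit * q * v
v = 1/(1+i) = 0.952381
NSP = 221175 * 0.039 * 0.952381
= 8215.0714


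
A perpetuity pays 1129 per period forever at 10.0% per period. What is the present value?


PV = PMT / i
= 1129 / 0.1
= 11290.0


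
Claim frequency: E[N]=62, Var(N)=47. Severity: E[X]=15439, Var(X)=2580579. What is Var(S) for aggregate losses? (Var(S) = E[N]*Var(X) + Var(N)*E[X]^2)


Var(S) = E[N]*Var(X) + Var(N)*E[X]^2
= 62*2580579 + 47*15439^2
= 159995898 + 11203047887
= 1.1363e+10


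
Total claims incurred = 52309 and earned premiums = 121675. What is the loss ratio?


Loss ratio = claims / premiums
= 52309 / 121675
= 0.4299


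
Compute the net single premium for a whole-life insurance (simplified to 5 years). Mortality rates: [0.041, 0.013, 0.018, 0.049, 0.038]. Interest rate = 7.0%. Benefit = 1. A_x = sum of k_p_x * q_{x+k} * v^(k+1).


v = 0.934579
Year 0: k_p_x=1.0, q=0.041, term=0.038318
Year 1: k_p_x=0.959, q=0.013, term=0.010889
Year 2: k_p_x=0.946533, q=0.018, term=0.013908
Year 3: k_p_x=0.929495, q=0.049, term=0.034746
Year 4: k_p_x=0.88395, q=0.038, term=0.023949
A_x = 0.1218


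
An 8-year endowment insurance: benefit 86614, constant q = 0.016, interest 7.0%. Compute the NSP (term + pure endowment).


Term component = 7870.9499
Pure endowment = 8_p_x * v^8 * benefit = 0.878943 * 0.582009 * 86614 = 44307.6444
NSP = 52178.5943


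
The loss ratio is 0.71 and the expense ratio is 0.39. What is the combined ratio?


Combined ratio = loss ratio + expense ratio
= 0.71 + 0.39
= 1.1


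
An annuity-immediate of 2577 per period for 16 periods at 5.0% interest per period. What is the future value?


FV = PMT * ((1+i)^n - 1) / i
= 2577 * ((1.05)^16 - 1) / 0.05
= 2577 * (2.182875 - 1) / 0.05
= 60965.3563


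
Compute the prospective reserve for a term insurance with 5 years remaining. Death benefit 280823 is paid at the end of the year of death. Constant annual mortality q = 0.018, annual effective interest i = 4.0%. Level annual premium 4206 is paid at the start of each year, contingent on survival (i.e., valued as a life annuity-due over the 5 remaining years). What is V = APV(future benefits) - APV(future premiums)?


v = 1/(1+i) = 0.961538
APV(future benefits) per unit = sum_{k=0}^{4} k_p_x * q * v^(k+1) = 0.07741
APV(future benefits) = 280823 * 0.07741 = 21738.384
Life annuity-due factor ä_{x:5} = sum_{k=0}^{4} k_p_x * v^k = 4.472552
APV(future premiums) = 4206 * 4.472552 = 18811.5544
V = 21738.384 - 18811.5544
= 2926.8295


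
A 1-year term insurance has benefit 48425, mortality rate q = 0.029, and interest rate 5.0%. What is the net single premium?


NSP = benefit * q * v
v = 1/(1+i) = 0.952381
NSP = 48425 * 0.029 * 0.952381
= 1337.4524


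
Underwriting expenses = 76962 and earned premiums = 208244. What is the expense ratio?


Expense ratio = expenses / premiums
= 76962 / 208244
= 0.3696


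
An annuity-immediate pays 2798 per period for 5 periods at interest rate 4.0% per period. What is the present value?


PV = PMT * (1 - (1+i)^(-n)) / i
= 2798 * (1 - (1+0.04)^(-5)) / 0.04
= 2798 * (1 - 0.821927) / 0.04
= 2798 * 4.451822
= 12456.1989


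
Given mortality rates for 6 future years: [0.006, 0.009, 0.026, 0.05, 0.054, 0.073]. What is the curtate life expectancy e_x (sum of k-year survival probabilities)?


e_x = sum_{k=1}^{n} k_p_x
k_p_x values:
  1_p_x = 0.994
  2_p_x = 0.985054
  3_p_x = 0.959443
  4_p_x = 0.91147
  5_p_x = 0.862251
  6_p_x = 0.799307
e_x = 5.5115


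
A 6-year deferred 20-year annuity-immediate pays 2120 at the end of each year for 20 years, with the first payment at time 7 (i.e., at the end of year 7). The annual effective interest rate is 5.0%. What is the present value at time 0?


PV at time 6 of the 20-year annuity-immediate:
a_n = 2120 * (1-(1+0.05)^(-20))/0.05 = 26419.8859
Discount back 6 years to time 0:
PV = 26419.8859 * (1+0.05)^(-6)
= 26419.8859 * 0.746215
= 19714.9257


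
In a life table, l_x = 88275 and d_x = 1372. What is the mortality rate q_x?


q_x = d_x / l_x
= 1372 / 88275
= 0.0155


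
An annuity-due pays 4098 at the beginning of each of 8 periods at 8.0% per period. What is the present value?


PV_due = PMT * (1-(1+i)^(-n))/i * (1+i)
PV_immediate = 23549.7264
PV_due = 23549.7264 * 1.08
= 25433.7045


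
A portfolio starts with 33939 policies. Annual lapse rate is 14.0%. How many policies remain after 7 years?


remaining = initial * (1 - lapse)^years
= 33939 * (1 - 0.14)^7
= 33939 * 0.347928
= 11808.3224


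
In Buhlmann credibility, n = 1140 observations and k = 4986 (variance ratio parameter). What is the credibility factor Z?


Z = n / (n + k)
= 1140 / (1140 + 4986)
= 1140 / 6126
= 0.1861


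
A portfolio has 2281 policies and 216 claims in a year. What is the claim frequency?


frequency = claims / policies
= 216 / 2281
= 0.0947


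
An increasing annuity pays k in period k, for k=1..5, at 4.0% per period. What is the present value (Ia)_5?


(Ia)_n = sum_{k=1}^{n} k * v^k, v = 1/(1+i)
v = 0.961538
Sum computed term by term:
(Ia)_5 = 13.0065


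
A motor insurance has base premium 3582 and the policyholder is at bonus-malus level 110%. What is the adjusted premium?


adjusted = base * BM_level / 100
= 3582 * 110 / 100
= 3582 * 1.1
= 3940.2


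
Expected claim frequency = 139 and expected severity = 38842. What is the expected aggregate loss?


E[S] = E[N] * E[X]
= 139 * 38842
= 5.3990e+06


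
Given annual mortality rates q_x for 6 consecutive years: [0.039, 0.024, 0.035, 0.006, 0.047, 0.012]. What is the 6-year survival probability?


p_k = 1 - q_k for each year
Survival = product of (1 - q_k)
= 0.961 * 0.976 * 0.965 * 0.994 * 0.953 * 0.988
= 0.8471


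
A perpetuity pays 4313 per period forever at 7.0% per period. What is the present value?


PV = PMT / i
= 4313 / 0.07
= 61614.2857


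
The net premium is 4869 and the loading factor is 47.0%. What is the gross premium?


Gross = net * (1 + loading)
= 4869 * (1 + 0.47)
= 4869 * 1.47
= 7157.43


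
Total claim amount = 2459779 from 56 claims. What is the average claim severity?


severity = total / number
= 2459779 / 56
= 43924.625


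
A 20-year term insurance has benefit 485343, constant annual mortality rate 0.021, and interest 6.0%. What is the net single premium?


NSP = benefit * sum_{k=0}^{n-1} k_p_x * q * v^(k+1)
With constant q=0.021, v=0.943396
Sum = 0.206382
NSP = 485343 * 0.206382
= 100165.9485


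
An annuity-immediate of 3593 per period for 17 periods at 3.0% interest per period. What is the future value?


FV = PMT * ((1+i)^n - 1) / i
= 3593 * ((1.03)^17 - 1) / 0.03
= 3593 * (1.652848 - 1) / 0.03
= 78189.3848


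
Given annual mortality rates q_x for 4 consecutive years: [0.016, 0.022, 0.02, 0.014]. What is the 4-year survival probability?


p_k = 1 - q_k for each year
Survival = product of (1 - q_k)
= 0.984 * 0.978 * 0.98 * 0.986
= 0.9299


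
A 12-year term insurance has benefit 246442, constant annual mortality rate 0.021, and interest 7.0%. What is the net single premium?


NSP = benefit * sum_{k=0}^{n-1} k_p_x * q * v^(k+1)
With constant q=0.021, v=0.934579
Sum = 0.151343
NSP = 246442 * 0.151343
= 37297.2302


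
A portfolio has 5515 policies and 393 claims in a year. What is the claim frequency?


frequency = claims / policies
= 393 / 5515
= 0.0713


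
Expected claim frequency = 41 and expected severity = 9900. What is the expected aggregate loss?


E[S] = E[N] * E[X]
= 41 * 9900
= 405900


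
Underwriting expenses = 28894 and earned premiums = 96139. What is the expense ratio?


Expense ratio = expenses / premiums
= 28894 / 96139
= 0.3005


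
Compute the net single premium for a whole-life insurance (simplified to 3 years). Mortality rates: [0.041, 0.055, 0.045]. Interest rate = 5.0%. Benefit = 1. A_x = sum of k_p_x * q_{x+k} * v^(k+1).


v = 0.952381
Year 0: k_p_x=1.0, q=0.041, term=0.039048
Year 1: k_p_x=0.959, q=0.055, term=0.047841
Year 2: k_p_x=0.906255, q=0.045, term=0.035229
A_x = 0.1221


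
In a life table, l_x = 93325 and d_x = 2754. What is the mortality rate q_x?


q_x = d_x / l_x
= 2754 / 93325
= 0.0295


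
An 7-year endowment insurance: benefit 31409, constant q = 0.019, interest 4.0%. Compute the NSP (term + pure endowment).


Term component = 3394.2041
Pure endowment = 7_p_x * v^7 * benefit = 0.874345 * 0.759918 * 31409 = 20869.1032
NSP = 24263.3072


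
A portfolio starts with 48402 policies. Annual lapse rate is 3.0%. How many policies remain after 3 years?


remaining = initial * (1 - lapse)^years
= 48402 * (1 - 0.03)^3
= 48402 * 0.912673
= 44175.1985


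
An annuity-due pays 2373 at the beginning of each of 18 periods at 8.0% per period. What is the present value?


PV_due = PMT * (1-(1+i)^(-n))/i * (1+i)
PV_immediate = 22239.4882
PV_due = 22239.4882 * 1.08
= 24018.6472


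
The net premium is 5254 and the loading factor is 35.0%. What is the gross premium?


Gross = net * (1 + loading)
= 5254 * (1 + 0.35)
= 5254 * 1.35
= 7092.9


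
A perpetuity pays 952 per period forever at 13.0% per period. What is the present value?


PV = PMT / i
= 952 / 0.13
= 7323.0769


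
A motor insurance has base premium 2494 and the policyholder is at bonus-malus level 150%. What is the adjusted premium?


adjusted = base * BM_level / 100
= 2494 * 150 / 100
= 2494 * 1.5
= 3741.0


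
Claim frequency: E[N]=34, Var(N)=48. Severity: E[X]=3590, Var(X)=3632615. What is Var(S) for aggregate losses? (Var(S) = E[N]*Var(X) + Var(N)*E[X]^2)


Var(S) = E[N]*Var(X) + Var(N)*E[X]^2
= 34*3632615 + 48*3590^2
= 123508910 + 618628800
= 7.4214e+08


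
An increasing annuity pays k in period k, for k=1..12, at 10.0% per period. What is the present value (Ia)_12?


(Ia)_n = sum_{k=1}^{n} k * v^k, v = 1/(1+i)
v = 0.909091
Sum computed term by term:
(Ia)_12 = 36.7149


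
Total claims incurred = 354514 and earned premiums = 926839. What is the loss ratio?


Loss ratio = claims / premiums
= 354514 / 926839
= 0.3825


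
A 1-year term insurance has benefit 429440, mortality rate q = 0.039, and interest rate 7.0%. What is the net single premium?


NSP = benefit * q * v
v = 1/(1+i) = 0.934579
NSP = 429440 * 0.039 * 0.934579
= 15652.486


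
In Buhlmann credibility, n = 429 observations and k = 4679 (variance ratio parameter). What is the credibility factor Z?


Z = n / (n + k)
= 429 / (429 + 4679)
= 429 / 5108
= 0.084


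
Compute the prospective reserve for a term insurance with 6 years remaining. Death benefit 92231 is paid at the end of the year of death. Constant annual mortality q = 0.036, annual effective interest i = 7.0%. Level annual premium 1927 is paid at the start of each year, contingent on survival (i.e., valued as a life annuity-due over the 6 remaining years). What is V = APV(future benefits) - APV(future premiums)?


v = 1/(1+i) = 0.934579
APV(future benefits) per unit = sum_{k=0}^{5} k_p_x * q * v^(k+1) = 0.158006
APV(future benefits) = 92231 * 0.158006 = 14573.0308
Life annuity-due factor ä_{x:6} = sum_{k=0}^{5} k_p_x * v^k = 4.696283
APV(future premiums) = 1927 * 4.696283 = 9049.737
V = 14573.0308 - 9049.737
= 5523.2938


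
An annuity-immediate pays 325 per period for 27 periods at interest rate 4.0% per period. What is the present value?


PV = PMT * (1 - (1+i)^(-n)) / i
= 325 * (1 - (1+0.04)^(-27)) / 0.04
= 325 * (1 - 0.346817) / 0.04
= 325 * 16.329586
= 5307.1154


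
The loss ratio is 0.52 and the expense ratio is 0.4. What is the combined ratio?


Combined ratio = loss ratio + expense ratio
= 0.52 + 0.4
= 0.92


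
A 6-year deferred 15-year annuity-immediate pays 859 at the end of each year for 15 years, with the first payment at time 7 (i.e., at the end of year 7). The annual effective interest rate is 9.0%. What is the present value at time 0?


PV at time 6 of the 15-year annuity-immediate:
a_n = 859 * (1-(1+0.09)^(-15))/0.09 = 6924.1314
Discount back 6 years to time 0:
PV = 6924.1314 * (1+0.09)^(-6)
= 6924.1314 * 0.596267
= 4128.6333


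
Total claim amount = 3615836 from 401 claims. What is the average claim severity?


severity = total / number
= 3615836 / 401
= 9017.0474


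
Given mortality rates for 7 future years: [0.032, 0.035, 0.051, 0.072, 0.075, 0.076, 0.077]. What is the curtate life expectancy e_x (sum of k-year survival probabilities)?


e_x = sum_{k=1}^{n} k_p_x
k_p_x values:
  1_p_x = 0.968
  2_p_x = 0.93412
  3_p_x = 0.88648
  4_p_x = 0.822653
  5_p_x = 0.760954
  6_p_x = 0.703122
  7_p_x = 0.648981
e_x = 5.7243


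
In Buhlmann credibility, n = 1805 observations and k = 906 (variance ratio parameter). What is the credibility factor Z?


Z = n / (n + k)
= 1805 / (1805 + 906)
= 1805 / 2711
= 0.6658


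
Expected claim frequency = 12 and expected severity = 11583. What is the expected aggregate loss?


E[S] = E[N] * E[X]
= 12 * 11583
= 138996


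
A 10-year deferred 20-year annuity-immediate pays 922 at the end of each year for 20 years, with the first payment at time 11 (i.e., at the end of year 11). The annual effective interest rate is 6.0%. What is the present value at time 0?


PV at time 10 of the 20-year annuity-immediate:
a_n = 922 * (1-(1+0.06)^(-20))/0.06 = 10575.2674
Discount back 10 years to time 0:
PV = 10575.2674 * (1+0.06)^(-10)
= 10575.2674 * 0.558395
= 5905.1741


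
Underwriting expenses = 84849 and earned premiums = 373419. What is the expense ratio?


Expense ratio = expenses / premiums
= 84849 / 373419
= 0.2272


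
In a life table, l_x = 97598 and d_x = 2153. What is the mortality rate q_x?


q_x = d_x / l_x
= 2153 / 97598
= 0.0221


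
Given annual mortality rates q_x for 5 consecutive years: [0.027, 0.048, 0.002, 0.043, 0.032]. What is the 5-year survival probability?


p_k = 1 - q_k for each year
Survival = product of (1 - q_k)
= 0.973 * 0.952 * 0.998 * 0.957 * 0.968
= 0.8564


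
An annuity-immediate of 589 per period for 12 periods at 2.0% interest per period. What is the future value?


FV = PMT * ((1+i)^n - 1) / i
= 589 * ((1.02)^12 - 1) / 0.02
= 589 * (1.268242 - 1) / 0.02
= 7899.7208


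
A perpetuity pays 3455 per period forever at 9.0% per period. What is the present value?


PV = PMT / i
= 3455 / 0.09
= 38388.8889


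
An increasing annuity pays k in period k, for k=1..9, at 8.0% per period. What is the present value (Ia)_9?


(Ia)_n = sum_{k=1}^{n} k * v^k, v = 1/(1+i)
v = 0.925926
Sum computed term by term:
(Ia)_9 = 28.055


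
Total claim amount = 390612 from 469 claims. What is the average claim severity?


severity = total / number
= 390612 / 469
= 832.8614


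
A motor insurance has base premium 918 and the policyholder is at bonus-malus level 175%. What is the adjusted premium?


adjusted = base * BM_level / 100
= 918 * 175 / 100
= 918 * 1.75
= 1606.5


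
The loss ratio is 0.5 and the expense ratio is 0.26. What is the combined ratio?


Combined ratio = loss ratio + expense ratio
= 0.5 + 0.26
= 0.76


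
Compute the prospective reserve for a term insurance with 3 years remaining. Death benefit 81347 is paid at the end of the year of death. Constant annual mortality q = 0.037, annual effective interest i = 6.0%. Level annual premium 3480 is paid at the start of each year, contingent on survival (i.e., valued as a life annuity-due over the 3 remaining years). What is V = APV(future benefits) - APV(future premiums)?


v = 1/(1+i) = 0.943396
APV(future benefits) per unit = sum_{k=0}^{2} k_p_x * q * v^(k+1) = 0.095427
APV(future benefits) = 81347 * 0.095427 = 7762.6748
Life annuity-due factor ä_{x:3} = sum_{k=0}^{2} k_p_x * v^k = 2.733846
APV(future premiums) = 3480 * 2.733846 = 9513.7829
V = 7762.6748 - 9513.7829
= -1751.1081


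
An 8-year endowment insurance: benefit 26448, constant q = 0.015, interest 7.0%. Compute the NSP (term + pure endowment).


Term component = 2260.2459
Pure endowment = 8_p_x * v^8 * benefit = 0.886115 * 0.582009 * 26448 = 13639.94
NSP = 15900.1859


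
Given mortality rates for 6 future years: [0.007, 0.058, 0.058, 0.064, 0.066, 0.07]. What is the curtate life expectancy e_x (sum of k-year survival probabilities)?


e_x = sum_{k=1}^{n} k_p_x
k_p_x values:
  1_p_x = 0.993
  2_p_x = 0.935406
  3_p_x = 0.881152
  4_p_x = 0.824759
  5_p_x = 0.770325
  6_p_x = 0.716402
e_x = 5.121


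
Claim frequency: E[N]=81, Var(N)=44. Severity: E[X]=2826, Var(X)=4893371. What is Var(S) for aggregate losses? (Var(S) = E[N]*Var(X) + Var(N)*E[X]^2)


Var(S) = E[N]*Var(X) + Var(N)*E[X]^2
= 81*4893371 + 44*2826^2
= 396363051 + 351396144
= 7.4776e+08


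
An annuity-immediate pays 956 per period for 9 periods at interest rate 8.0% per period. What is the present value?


PV = PMT * (1 - (1+i)^(-n)) / i
= 956 * (1 - (1+0.08)^(-9)) / 0.08
= 956 * (1 - 0.500249) / 0.08
= 956 * 6.246888
= 5972.0248


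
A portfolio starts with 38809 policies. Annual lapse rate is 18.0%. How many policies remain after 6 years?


remaining = initial * (1 - lapse)^years
= 38809 * (1 - 0.18)^6
= 38809 * 0.304007
= 11798.1949


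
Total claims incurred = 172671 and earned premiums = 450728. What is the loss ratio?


Loss ratio = claims / premiums
= 172671 / 450728
= 0.3831


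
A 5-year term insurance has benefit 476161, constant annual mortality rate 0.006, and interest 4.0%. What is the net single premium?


NSP = benefit * sum_{k=0}^{n-1} k_p_x * q * v^(k+1)
With constant q=0.006, v=0.961538
Sum = 0.026405
NSP = 476161 * 0.026405
= 12572.9225


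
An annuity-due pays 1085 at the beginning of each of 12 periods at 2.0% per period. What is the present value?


PV_due = PMT * (1-(1+i)^(-n))/i * (1+i)
PV_immediate = 11474.2452
PV_due = 11474.2452 * 1.02
= 11703.7301


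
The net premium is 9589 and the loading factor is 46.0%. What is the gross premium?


Gross = net * (1 + loading)
= 9589 * (1 + 0.46)
= 9589 * 1.46
= 13999.94


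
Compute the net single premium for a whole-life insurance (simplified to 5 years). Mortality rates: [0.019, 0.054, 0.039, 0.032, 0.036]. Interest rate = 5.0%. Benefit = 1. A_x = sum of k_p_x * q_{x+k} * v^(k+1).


v = 0.952381
Year 0: k_p_x=1.0, q=0.019, term=0.018095
Year 1: k_p_x=0.981, q=0.054, term=0.048049
Year 2: k_p_x=0.928026, q=0.039, term=0.031265
Year 3: k_p_x=0.891833, q=0.032, term=0.023479
Year 4: k_p_x=0.863294, q=0.036, term=0.024351
A_x = 0.1452


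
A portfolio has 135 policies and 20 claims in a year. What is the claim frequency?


frequency = claims / policies
= 20 / 135
= 0.1481


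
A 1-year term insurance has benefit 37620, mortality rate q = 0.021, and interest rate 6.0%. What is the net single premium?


NSP = benefit * q * v
v = 1/(1+i) = 0.943396
NSP = 37620 * 0.021 * 0.943396
= 745.3019


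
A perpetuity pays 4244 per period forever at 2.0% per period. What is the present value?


PV = PMT / i
= 4244 / 0.02
= 212200.0


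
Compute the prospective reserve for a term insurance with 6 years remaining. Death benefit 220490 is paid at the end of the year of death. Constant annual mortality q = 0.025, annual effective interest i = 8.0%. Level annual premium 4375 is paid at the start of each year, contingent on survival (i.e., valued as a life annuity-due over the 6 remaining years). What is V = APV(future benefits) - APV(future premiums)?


v = 1/(1+i) = 0.925926
APV(future benefits) per unit = sum_{k=0}^{5} k_p_x * q * v^(k+1) = 0.1092
APV(future benefits) = 220490 * 0.1092 = 24077.5736
Life annuity-due factor ä_{x:6} = sum_{k=0}^{5} k_p_x * v^k = 4.717453
APV(future premiums) = 4375 * 4.717453 = 20638.8562
V = 24077.5736 - 20638.8562
= 3438.7174


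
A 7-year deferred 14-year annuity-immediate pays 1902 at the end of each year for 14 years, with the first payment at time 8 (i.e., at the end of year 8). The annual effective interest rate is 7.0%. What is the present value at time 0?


PV at time 7 of the 14-year annuity-immediate:
a_n = 1902 * (1-(1+0.07)^(-14))/0.07 = 16633.8801
Discount back 7 years to time 0:
PV = 16633.8801 * (1+0.07)^(-7)
= 16633.8801 * 0.62275
= 10358.7445


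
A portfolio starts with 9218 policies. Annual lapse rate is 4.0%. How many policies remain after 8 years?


remaining = initial * (1 - lapse)^years
= 9218 * (1 - 0.04)^8
= 9218 * 0.72139
= 6649.7691


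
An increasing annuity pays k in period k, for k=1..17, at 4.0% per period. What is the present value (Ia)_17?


(Ia)_n = sum_{k=1}^{n} k * v^k, v = 1/(1+i)
v = 0.961538
Sum computed term by term:
(Ia)_17 = 98.1238


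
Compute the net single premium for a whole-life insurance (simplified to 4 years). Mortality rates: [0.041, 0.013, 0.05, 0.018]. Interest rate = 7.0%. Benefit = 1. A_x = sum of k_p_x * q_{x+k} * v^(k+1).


v = 0.934579
Year 0: k_p_x=1.0, q=0.041, term=0.038318
Year 1: k_p_x=0.959, q=0.013, term=0.010889
Year 2: k_p_x=0.946533, q=0.05, term=0.038633
Year 3: k_p_x=0.899206, q=0.018, term=0.012348
A_x = 0.1002


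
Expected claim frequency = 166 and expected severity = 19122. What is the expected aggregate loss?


E[S] = E[N] * E[X]
= 166 * 19122
= 3.1743e+06


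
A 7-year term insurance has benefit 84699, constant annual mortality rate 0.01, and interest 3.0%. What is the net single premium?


NSP = benefit * sum_{k=0}^{n-1} k_p_x * q * v^(k+1)
With constant q=0.01, v=0.970874
Sum = 0.060536
NSP = 84699 * 0.060536
= 5127.3721


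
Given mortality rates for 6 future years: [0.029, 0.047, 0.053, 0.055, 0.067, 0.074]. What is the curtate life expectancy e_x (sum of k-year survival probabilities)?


e_x = sum_{k=1}^{n} k_p_x
k_p_x values:
  1_p_x = 0.971
  2_p_x = 0.925363
  3_p_x = 0.876319
  4_p_x = 0.828121
  5_p_x = 0.772637
  6_p_x = 0.715462
e_x = 5.0889


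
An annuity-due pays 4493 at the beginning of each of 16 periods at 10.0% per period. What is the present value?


PV_due = PMT * (1-(1+i)^(-n))/i * (1+i)
PV_immediate = 35151.9229
PV_due = 35151.9229 * 1.1
= 38667.1152


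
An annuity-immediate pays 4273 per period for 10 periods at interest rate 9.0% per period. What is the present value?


PV = PMT * (1 - (1+i)^(-n)) / i
= 4273 * (1 - (1+0.09)^(-10)) / 0.09
= 4273 * (1 - 0.422411) / 0.09
= 4273 * 6.417658
= 27422.6514


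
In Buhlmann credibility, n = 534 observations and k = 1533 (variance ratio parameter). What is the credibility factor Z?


Z = n / (n + k)
= 534 / (534 + 1533)
= 534 / 2067
= 0.2583


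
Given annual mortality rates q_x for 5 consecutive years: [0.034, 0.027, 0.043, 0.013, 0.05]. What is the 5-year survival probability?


p_k = 1 - q_k for each year
Survival = product of (1 - q_k)
= 0.966 * 0.973 * 0.957 * 0.987 * 0.95
= 0.8434


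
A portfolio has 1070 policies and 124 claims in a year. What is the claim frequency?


frequency = claims / policies
= 124 / 1070
= 0.1159


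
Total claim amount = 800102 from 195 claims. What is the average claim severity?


severity = total / number
= 800102 / 195
= 4103.0872


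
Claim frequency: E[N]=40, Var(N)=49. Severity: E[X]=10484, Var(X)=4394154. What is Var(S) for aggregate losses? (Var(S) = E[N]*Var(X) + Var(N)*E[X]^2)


Var(S) = E[N]*Var(X) + Var(N)*E[X]^2
= 40*4394154 + 49*10484^2
= 175766160 + 5385798544
= 5.5616e+09


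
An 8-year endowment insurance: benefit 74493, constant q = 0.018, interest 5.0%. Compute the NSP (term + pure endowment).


Term component = 8177.3865
Pure endowment = 8_p_x * v^8 * benefit = 0.864753 * 0.676839 * 74493 = 43600.6511
NSP = 51778.0375


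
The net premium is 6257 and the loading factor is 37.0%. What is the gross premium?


Gross = net * (1 + loading)
= 6257 * (1 + 0.37)
= 6257 * 1.37
= 8572.09


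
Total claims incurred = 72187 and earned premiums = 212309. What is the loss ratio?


Loss ratio = claims / premiums
= 72187 / 212309
= 0.34


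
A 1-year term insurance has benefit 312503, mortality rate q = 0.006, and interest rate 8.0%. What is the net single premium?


NSP = benefit * q * v
v = 1/(1+i) = 0.925926
NSP = 312503 * 0.006 * 0.925926
= 1736.1278


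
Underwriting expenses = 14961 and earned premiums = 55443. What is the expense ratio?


Expense ratio = expenses / premiums
= 14961 / 55443
= 0.2698


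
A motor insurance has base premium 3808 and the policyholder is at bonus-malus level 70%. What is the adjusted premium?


adjusted = base * BM_level / 100
= 3808 * 70 / 100
= 3808 * 0.7
= 2665.6


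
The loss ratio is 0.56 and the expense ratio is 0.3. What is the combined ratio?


Combined ratio = loss ratio + expense ratio
= 0.56 + 0.3
= 0.86


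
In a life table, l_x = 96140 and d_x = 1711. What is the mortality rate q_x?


q_x = d_x / l_x
= 1711 / 96140
= 0.0178


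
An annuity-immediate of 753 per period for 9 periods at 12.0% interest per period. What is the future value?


FV = PMT * ((1+i)^n - 1) / i
= 753 * ((1.12)^9 - 1) / 0.12
= 753 * (2.773079 - 1) / 0.12
= 11126.0692


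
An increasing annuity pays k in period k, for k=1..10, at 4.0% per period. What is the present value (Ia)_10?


(Ia)_n = sum_{k=1}^{n} k * v^k, v = 1/(1+i)
v = 0.961538
Sum computed term by term:
(Ia)_10 = 41.9922


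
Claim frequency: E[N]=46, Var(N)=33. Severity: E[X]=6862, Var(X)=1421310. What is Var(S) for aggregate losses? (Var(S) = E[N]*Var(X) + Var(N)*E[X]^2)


Var(S) = E[N]*Var(X) + Var(N)*E[X]^2
= 46*1421310 + 33*6862^2
= 65380260 + 1553872452
= 1.6193e+09


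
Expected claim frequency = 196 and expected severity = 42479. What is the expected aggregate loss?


E[S] = E[N] * E[X]
= 196 * 42479
= 8.3259e+06


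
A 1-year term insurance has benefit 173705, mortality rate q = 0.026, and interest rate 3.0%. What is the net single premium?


NSP = benefit * q * v
v = 1/(1+i) = 0.970874
NSP = 173705 * 0.026 * 0.970874
= 4384.7864


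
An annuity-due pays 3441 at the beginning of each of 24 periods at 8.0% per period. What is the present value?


PV_due = PMT * (1-(1+i)^(-n))/i * (1+i)
PV_immediate = 36229.4573
PV_due = 36229.4573 * 1.08
= 39127.8138


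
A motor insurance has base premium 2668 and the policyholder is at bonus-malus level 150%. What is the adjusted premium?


adjusted = base * BM_level / 100
= 2668 * 150 / 100
= 2668 * 1.5
= 4002.0


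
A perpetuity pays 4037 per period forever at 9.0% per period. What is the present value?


PV = PMT / i
= 4037 / 0.09
= 44855.5556


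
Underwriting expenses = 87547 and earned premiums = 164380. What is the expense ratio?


Expense ratio = expenses / premiums
= 87547 / 164380
= 0.5326


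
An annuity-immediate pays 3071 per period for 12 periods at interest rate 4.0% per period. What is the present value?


PV = PMT * (1 - (1+i)^(-n)) / i
= 3071 * (1 - (1+0.04)^(-12)) / 0.04
= 3071 * (1 - 0.624597) / 0.04
= 3071 * 9.385074
= 28821.5615


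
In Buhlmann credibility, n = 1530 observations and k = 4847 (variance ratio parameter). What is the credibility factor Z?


Z = n / (n + k)
= 1530 / (1530 + 4847)
= 1530 / 6377
= 0.2399


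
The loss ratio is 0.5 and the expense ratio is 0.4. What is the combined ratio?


Combined ratio = loss ratio + expense ratio
= 0.5 + 0.4
= 0.9


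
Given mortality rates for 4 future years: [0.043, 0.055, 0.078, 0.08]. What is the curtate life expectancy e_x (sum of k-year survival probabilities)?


e_x = sum_{k=1}^{n} k_p_x
k_p_x values:
  1_p_x = 0.957
  2_p_x = 0.904365
  3_p_x = 0.833825
  4_p_x = 0.767119
e_x = 3.4623


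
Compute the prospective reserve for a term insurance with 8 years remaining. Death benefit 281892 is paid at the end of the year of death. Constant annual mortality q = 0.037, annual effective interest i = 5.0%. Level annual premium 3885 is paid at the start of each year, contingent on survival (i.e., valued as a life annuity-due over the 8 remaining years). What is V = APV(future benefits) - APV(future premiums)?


v = 1/(1+i) = 0.952381
APV(future benefits) per unit = sum_{k=0}^{7} k_p_x * q * v^(k+1) = 0.212386
APV(future benefits) = 281892 * 0.212386 = 59869.9215
Life annuity-due factor ä_{x:8} = sum_{k=0}^{7} k_p_x * v^k = 6.027171
APV(future premiums) = 3885 * 6.027171 = 23415.5593
V = 59869.9215 - 23415.5593
= 36454.3622


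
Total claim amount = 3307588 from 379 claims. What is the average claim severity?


severity = total / number
= 3307588 / 379
= 8727.1451


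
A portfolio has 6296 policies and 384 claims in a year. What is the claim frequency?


frequency = claims / policies
= 384 / 6296
= 0.061


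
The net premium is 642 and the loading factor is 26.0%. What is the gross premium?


Gross = net * (1 + loading)
= 642 * (1 + 0.26)
= 642 * 1.26
= 808.92


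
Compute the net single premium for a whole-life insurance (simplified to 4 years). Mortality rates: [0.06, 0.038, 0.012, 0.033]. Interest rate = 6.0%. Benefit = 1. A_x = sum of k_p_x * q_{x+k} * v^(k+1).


v = 0.943396
Year 0: k_p_x=1.0, q=0.06, term=0.056604
Year 1: k_p_x=0.94, q=0.038, term=0.031791
Year 2: k_p_x=0.90428, q=0.012, term=0.009111
Year 3: k_p_x=0.893429, q=0.033, term=0.023353
A_x = 0.1209


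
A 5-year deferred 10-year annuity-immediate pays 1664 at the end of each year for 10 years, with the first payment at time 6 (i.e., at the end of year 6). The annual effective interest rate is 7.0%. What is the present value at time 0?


PV at time 5 of the 10-year annuity-immediate:
a_n = 1664 * (1-(1+0.07)^(-10))/0.07 = 11687.2397
Discount back 5 years to time 0:
PV = 11687.2397 * (1+0.07)^(-5)
= 11687.2397 * 0.712986
= 8332.8404


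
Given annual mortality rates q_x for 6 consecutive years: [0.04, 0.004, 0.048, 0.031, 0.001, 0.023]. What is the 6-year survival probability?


p_k = 1 - q_k for each year
Survival = product of (1 - q_k)
= 0.96 * 0.996 * 0.952 * 0.969 * 0.999 * 0.977
= 0.8609


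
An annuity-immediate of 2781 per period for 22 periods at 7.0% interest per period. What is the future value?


FV = PMT * ((1+i)^n - 1) / i
= 2781 * ((1.07)^22 - 1) / 0.07
= 2781 * (4.430402 - 1) / 0.07
= 136284.9606


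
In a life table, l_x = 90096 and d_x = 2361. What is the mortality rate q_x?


q_x = d_x / l_x
= 2361 / 90096
= 0.0262


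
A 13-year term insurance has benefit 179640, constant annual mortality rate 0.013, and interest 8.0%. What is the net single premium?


NSP = benefit * sum_{k=0}^{n-1} k_p_x * q * v^(k+1)
With constant q=0.013, v=0.925926
Sum = 0.096426
NSP = 179640 * 0.096426
= 17322.0411


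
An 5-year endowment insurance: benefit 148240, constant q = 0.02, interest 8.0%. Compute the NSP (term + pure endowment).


Term component = 11408.7489
Pure endowment = 5_p_x * v^5 * benefit = 0.903921 * 0.680583 * 148240 = 91196.2556
NSP = 102605.0045


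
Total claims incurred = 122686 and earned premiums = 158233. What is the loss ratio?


Loss ratio = claims / premiums
= 122686 / 158233
= 0.7754


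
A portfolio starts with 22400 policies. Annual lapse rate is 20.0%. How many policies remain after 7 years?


remaining = initial * (1 - lapse)^years
= 22400 * (1 - 0.2)^7
= 22400 * 0.209715
= 4697.6205


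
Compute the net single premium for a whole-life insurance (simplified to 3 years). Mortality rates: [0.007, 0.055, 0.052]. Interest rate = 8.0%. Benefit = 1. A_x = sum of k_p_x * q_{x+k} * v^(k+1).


v = 0.925926
Year 0: k_p_x=1.0, q=0.007, term=0.006481
Year 1: k_p_x=0.993, q=0.055, term=0.046824
Year 2: k_p_x=0.938385, q=0.052, term=0.038736
A_x = 0.092


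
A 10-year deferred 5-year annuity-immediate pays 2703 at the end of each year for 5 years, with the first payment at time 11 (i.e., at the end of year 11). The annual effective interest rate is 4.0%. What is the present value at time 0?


PV at time 10 of the 5-year annuity-immediate:
a_n = 2703 * (1-(1+0.04)^(-5))/0.04 = 12033.2758
Discount back 10 years to time 0:
PV = 12033.2758 * (1+0.04)^(-10)
= 12033.2758 * 0.675564
= 8129.2499


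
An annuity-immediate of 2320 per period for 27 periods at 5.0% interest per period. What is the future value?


FV = PMT * ((1+i)^n - 1) / i
= 2320 * ((1.05)^27 - 1) / 0.05
= 2320 * (3.733456 - 1) / 0.05
= 126832.3734


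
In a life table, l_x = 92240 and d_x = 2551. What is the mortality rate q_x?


q_x = d_x / l_x
= 2551 / 92240
= 0.0277


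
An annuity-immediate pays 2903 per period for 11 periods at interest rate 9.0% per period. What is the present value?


PV = PMT * (1 - (1+i)^(-n)) / i
= 2903 * (1 - (1+0.09)^(-11)) / 0.09
= 2903 * (1 - 0.387533) / 0.09
= 2903 * 6.805191
= 19755.4682


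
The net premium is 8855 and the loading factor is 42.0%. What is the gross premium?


Gross = net * (1 + loading)
= 8855 * (1 + 0.42)
= 8855 * 1.42
= 12574.1


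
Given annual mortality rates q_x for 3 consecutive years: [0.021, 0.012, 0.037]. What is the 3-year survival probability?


p_k = 1 - q_k for each year
Survival = product of (1 - q_k)
= 0.979 * 0.988 * 0.963
= 0.9315


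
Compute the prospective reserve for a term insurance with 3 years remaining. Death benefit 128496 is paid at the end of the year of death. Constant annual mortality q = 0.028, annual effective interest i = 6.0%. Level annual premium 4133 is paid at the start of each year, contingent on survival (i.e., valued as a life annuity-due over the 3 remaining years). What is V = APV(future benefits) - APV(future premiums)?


v = 1/(1+i) = 0.943396
APV(future benefits) per unit = sum_{k=0}^{2} k_p_x * q * v^(k+1) = 0.072848
APV(future benefits) = 128496 * 0.072848 = 9360.739
Life annuity-due factor ä_{x:3} = sum_{k=0}^{2} k_p_x * v^k = 2.757836
APV(future premiums) = 4133 * 2.757836 = 11398.1342
V = 9360.739 - 11398.1342
= -2037.3952


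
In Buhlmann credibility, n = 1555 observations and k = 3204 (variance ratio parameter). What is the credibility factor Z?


Z = n / (n + k)
= 1555 / (1555 + 3204)
= 1555 / 4759
= 0.3267


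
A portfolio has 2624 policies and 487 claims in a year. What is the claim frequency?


frequency = claims / policies
= 487 / 2624
= 0.1856


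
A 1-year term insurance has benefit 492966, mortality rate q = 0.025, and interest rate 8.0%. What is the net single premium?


NSP = benefit * q * v
v = 1/(1+i) = 0.925926
NSP = 492966 * 0.025 * 0.925926
= 11411.25


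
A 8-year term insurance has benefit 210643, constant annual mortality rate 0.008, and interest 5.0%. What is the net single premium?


NSP = benefit * sum_{k=0}^{n-1} k_p_x * q * v^(k+1)
With constant q=0.008, v=0.952381
Sum = 0.050384
NSP = 210643 * 0.050384
= 10613.0565


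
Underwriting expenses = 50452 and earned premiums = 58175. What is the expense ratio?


Expense ratio = expenses / premiums
= 50452 / 58175
= 0.8672


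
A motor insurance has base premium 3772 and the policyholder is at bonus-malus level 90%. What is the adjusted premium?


adjusted = base * BM_level / 100
= 3772 * 90 / 100
= 3772 * 0.9
= 3394.8


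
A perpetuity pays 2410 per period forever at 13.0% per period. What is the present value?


PV = PMT / i
= 2410 / 0.13
= 18538.4615


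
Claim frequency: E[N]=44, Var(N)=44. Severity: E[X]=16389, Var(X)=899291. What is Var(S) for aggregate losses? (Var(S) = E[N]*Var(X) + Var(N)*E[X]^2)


Var(S) = E[N]*Var(X) + Var(N)*E[X]^2
= 44*899291 + 44*16389^2
= 39568804 + 11818370124
= 1.1858e+10


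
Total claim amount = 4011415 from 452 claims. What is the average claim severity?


severity = total / number
= 4011415 / 452
= 8874.8119


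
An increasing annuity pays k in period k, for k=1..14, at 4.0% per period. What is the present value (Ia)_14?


(Ia)_n = sum_{k=1}^{n} k * v^k, v = 1/(1+i)
v = 0.961538
Sum computed term by term:
(Ia)_14 = 72.5249


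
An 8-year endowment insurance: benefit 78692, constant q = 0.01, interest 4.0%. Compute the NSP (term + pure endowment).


Term component = 5126.9332
Pure endowment = 8_p_x * v^8 * benefit = 0.922745 * 0.73069 * 78692 = 53057.3342
NSP = 58184.2674


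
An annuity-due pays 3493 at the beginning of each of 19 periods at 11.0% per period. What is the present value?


PV_due = PMT * (1-(1+i)^(-n))/i * (1+i)
PV_immediate = 27382.6547
PV_due = 27382.6547 * 1.11
= 30394.7467


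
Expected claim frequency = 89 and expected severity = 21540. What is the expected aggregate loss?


E[S] = E[N] * E[X]
= 89 * 21540
= 1.9171e+06


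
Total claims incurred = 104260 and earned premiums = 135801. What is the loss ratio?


Loss ratio = claims / premiums
= 104260 / 135801
= 0.7677


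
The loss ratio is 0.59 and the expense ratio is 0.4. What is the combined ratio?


Combined ratio = loss ratio + expense ratio
= 0.59 + 0.4
= 0.99


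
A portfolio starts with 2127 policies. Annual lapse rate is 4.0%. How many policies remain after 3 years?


remaining = initial * (1 - lapse)^years
= 2127 * (1 - 0.04)^3
= 2127 * 0.884736
= 1881.8335


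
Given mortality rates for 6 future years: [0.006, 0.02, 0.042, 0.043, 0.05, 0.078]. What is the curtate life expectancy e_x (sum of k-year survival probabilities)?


e_x = sum_{k=1}^{n} k_p_x
k_p_x values:
  1_p_x = 0.994
  2_p_x = 0.97412
  3_p_x = 0.933207
  4_p_x = 0.893079
  5_p_x = 0.848425
  6_p_x = 0.782248
e_x = 5.4251
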